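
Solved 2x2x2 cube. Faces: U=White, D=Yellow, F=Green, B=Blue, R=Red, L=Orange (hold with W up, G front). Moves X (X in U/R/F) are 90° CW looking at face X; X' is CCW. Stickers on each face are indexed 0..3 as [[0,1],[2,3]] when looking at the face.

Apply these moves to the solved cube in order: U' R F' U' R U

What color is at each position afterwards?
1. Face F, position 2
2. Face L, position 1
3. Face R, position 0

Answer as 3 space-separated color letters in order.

After move 1 (U'): U=WWWW F=OOGG R=GGRR B=RRBB L=BBOO
After move 2 (R): R=RGRG U=WOWG F=OYGY D=YBYR B=WRWB
After move 3 (F'): F=YYOG U=WORR R=BGYG D=BOYR L=BGOW
After move 4 (U'): U=ORWR F=BGOG R=YYYG B=BGWB L=WROW
After move 5 (R): R=YYGY U=OGWG F=BOOR D=BWYB B=RGRB
After move 6 (U): U=WOGG F=YYOR R=RGGY B=WRRB L=BOOW
Query 1: F[2] = O
Query 2: L[1] = O
Query 3: R[0] = R

Answer: O O R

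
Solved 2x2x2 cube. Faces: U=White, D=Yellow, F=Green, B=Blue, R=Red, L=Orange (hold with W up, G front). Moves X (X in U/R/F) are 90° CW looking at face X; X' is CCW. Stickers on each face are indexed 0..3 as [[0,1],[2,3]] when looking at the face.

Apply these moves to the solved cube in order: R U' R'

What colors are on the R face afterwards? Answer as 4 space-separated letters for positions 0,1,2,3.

After move 1 (R): R=RRRR U=WGWG F=GYGY D=YBYB B=WBWB
After move 2 (U'): U=GGWW F=OOGY R=GYRR B=RRWB L=WBOO
After move 3 (R'): R=YRGR U=GWWR F=OGGW D=YOYY B=BRBB
Query: R face = YRGR

Answer: Y R G R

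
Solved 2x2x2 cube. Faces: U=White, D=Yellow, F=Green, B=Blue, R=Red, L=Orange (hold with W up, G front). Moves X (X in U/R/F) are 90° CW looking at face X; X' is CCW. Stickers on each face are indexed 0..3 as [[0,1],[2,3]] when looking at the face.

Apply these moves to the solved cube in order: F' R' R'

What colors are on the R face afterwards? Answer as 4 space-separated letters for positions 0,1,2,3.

After move 1 (F'): F=GGGG U=WWRR R=YRYR D=OOYY L=OWOW
After move 2 (R'): R=RRYY U=WBRB F=GWGR D=OGYG B=YBOB
After move 3 (R'): R=RYRY U=WORY F=GBGB D=OWYR B=GBGB
Query: R face = RYRY

Answer: R Y R Y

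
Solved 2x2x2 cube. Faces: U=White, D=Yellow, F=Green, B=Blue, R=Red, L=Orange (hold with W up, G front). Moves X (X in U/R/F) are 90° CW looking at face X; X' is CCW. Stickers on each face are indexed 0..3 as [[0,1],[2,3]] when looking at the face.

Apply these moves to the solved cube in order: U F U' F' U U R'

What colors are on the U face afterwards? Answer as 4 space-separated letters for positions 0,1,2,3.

After move 1 (U): U=WWWW F=RRGG R=BBRR B=OOBB L=GGOO
After move 2 (F): F=GRGR U=WWOG R=WBWR D=RBYY L=GYOY
After move 3 (U'): U=WGWO F=GYGR R=GRWR B=WBBB L=OOOY
After move 4 (F'): F=YRGG U=WGGW R=BRRR D=OYYY L=OOOW
After move 5 (U): U=GWWG F=BRGG R=WBRR B=OOBB L=YROW
After move 6 (U): U=WGGW F=WBGG R=OORR B=YRBB L=BROW
After move 7 (R'): R=OROR U=WBGY F=WGGW D=OBYG B=YRYB
Query: U face = WBGY

Answer: W B G Y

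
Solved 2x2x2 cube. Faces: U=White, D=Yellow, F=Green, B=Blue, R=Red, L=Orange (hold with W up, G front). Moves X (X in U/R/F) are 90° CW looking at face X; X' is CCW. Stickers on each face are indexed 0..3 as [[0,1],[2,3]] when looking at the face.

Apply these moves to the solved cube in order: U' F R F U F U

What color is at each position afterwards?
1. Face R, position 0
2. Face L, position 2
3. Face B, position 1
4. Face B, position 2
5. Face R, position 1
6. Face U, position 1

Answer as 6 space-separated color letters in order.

After move 1 (U'): U=WWWW F=OOGG R=GGRR B=RRBB L=BBOO
After move 2 (F): F=GOGO U=WWOB R=WGWR D=RGYY L=BYOY
After move 3 (R): R=WWRG U=WOOO F=GGGY D=RBYR B=BRWB
After move 4 (F): F=GGYG U=WOYY R=OWOG D=RWYR L=BROB
After move 5 (U): U=YWYO F=OWYG R=BROG B=BRWB L=GGOB
After move 6 (F): F=YOGW U=YWBG R=YROG D=OBYR L=GROW
After move 7 (U): U=BYGW F=YRGW R=BROG B=GRWB L=YOOW
Query 1: R[0] = B
Query 2: L[2] = O
Query 3: B[1] = R
Query 4: B[2] = W
Query 5: R[1] = R
Query 6: U[1] = Y

Answer: B O R W R Y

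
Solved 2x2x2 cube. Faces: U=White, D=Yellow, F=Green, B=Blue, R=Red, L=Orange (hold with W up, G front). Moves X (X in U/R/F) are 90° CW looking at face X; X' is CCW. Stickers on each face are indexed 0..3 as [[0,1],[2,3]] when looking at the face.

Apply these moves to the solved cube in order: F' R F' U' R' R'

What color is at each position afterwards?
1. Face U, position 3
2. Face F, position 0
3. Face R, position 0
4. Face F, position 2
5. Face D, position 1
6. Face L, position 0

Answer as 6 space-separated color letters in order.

After move 1 (F'): F=GGGG U=WWRR R=YRYR D=OOYY L=OWOW
After move 2 (R): R=YYRR U=WGRG F=GOGY D=OBYB B=RBWB
After move 3 (F'): F=OYGG U=WGYR R=BYOR D=WWYB L=OGOR
After move 4 (U'): U=GRWY F=OGGG R=OYOR B=BYWB L=RBOR
After move 5 (R'): R=YROO U=GWWB F=ORGY D=WGYG B=BYWB
After move 6 (R'): R=ROYO U=GWWB F=OWGB D=WRYY B=GYGB
Query 1: U[3] = B
Query 2: F[0] = O
Query 3: R[0] = R
Query 4: F[2] = G
Query 5: D[1] = R
Query 6: L[0] = R

Answer: B O R G R R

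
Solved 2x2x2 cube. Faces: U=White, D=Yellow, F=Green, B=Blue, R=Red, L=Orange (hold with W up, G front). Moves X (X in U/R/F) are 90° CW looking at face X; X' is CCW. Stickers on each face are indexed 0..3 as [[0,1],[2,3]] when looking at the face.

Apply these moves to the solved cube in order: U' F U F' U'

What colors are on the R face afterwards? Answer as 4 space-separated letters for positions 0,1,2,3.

After move 1 (U'): U=WWWW F=OOGG R=GGRR B=RRBB L=BBOO
After move 2 (F): F=GOGO U=WWOB R=WGWR D=RGYY L=BYOY
After move 3 (U): U=OWBW F=WGGO R=RRWR B=BYBB L=GOOY
After move 4 (F'): F=GOWG U=OWRW R=GRRR D=OYYY L=GWOB
After move 5 (U'): U=WWOR F=GWWG R=GORR B=GRBB L=BYOB
Query: R face = GORR

Answer: G O R R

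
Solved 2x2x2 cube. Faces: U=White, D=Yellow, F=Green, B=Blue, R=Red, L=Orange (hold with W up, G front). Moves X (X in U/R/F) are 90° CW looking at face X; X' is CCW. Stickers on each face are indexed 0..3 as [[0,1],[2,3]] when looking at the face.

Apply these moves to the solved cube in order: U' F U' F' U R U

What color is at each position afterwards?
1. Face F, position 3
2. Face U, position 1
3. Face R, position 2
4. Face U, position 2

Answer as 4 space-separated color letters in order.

Answer: Y G R G

Derivation:
After move 1 (U'): U=WWWW F=OOGG R=GGRR B=RRBB L=BBOO
After move 2 (F): F=GOGO U=WWOB R=WGWR D=RGYY L=BYOY
After move 3 (U'): U=WBWO F=BYGO R=GOWR B=WGBB L=RROY
After move 4 (F'): F=YOBG U=WBGW R=GORR D=RYYY L=ROOW
After move 5 (U): U=GWWB F=GOBG R=WGRR B=ROBB L=YOOW
After move 6 (R): R=RWRG U=GOWG F=GYBY D=RBYR B=BOWB
After move 7 (U): U=WGGO F=RWBY R=BORG B=YOWB L=GYOW
Query 1: F[3] = Y
Query 2: U[1] = G
Query 3: R[2] = R
Query 4: U[2] = G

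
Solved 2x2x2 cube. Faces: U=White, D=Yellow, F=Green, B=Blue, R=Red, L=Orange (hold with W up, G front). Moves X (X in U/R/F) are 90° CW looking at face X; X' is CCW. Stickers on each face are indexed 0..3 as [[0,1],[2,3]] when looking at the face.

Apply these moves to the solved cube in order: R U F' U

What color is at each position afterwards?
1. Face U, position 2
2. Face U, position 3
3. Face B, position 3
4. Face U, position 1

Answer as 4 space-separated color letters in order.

After move 1 (R): R=RRRR U=WGWG F=GYGY D=YBYB B=WBWB
After move 2 (U): U=WWGG F=RRGY R=WBRR B=OOWB L=GYOO
After move 3 (F'): F=RYRG U=WWWR R=BBYR D=YOYB L=GGOG
After move 4 (U): U=WWRW F=BBRG R=OOYR B=GGWB L=RYOG
Query 1: U[2] = R
Query 2: U[3] = W
Query 3: B[3] = B
Query 4: U[1] = W

Answer: R W B W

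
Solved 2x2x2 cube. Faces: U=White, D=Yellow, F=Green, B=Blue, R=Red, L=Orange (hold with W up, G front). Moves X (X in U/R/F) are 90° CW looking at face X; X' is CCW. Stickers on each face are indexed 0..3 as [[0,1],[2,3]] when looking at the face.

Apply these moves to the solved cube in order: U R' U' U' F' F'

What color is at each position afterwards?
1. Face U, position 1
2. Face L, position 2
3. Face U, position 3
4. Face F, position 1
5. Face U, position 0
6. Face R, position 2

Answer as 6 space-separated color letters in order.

Answer: W O Y G O R

Derivation:
After move 1 (U): U=WWWW F=RRGG R=BBRR B=OOBB L=GGOO
After move 2 (R'): R=BRBR U=WBWO F=RWGW D=YRYG B=YOYB
After move 3 (U'): U=BOWW F=GGGW R=RWBR B=BRYB L=YOOO
After move 4 (U'): U=OWBW F=YOGW R=GGBR B=RWYB L=BROO
After move 5 (F'): F=OWYG U=OWGB R=RGYR D=ROYG L=BWOB
After move 6 (F'): F=WGOY U=OWRY R=OGRR D=WBYG L=BBOG
Query 1: U[1] = W
Query 2: L[2] = O
Query 3: U[3] = Y
Query 4: F[1] = G
Query 5: U[0] = O
Query 6: R[2] = R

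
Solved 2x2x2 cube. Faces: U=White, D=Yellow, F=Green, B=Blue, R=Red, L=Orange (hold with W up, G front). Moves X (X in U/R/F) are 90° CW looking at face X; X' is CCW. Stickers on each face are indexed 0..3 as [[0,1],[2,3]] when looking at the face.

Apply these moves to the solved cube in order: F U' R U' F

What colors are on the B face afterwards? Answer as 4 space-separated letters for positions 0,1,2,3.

Answer: W G O B

Derivation:
After move 1 (F): F=GGGG U=WWOO R=WRWR D=RRYY L=OYOY
After move 2 (U'): U=WOWO F=OYGG R=GGWR B=WRBB L=BBOY
After move 3 (R): R=WGRG U=WYWG F=ORGY D=RBYW B=OROB
After move 4 (U'): U=YGWW F=BBGY R=ORRG B=WGOB L=OROY
After move 5 (F): F=GBYB U=YGYR R=WRWG D=ROYW L=OROB
Query: B face = WGOB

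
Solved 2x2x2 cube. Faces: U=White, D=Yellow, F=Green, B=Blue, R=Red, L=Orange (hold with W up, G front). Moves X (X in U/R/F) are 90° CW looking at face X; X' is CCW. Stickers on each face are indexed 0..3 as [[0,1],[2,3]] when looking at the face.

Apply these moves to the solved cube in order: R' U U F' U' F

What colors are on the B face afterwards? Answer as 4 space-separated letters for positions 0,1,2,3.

Answer: G O Y B

Derivation:
After move 1 (R'): R=RRRR U=WBWB F=GWGW D=YGYG B=YBYB
After move 2 (U): U=WWBB F=RRGW R=YBRR B=OOYB L=GWOO
After move 3 (U): U=BWBW F=YBGW R=OORR B=GWYB L=RROO
After move 4 (F'): F=BWYG U=BWOR R=GOYR D=ROYG L=RWOB
After move 5 (U'): U=WRBO F=RWYG R=BWYR B=GOYB L=GWOB
After move 6 (F): F=YRGW U=WRBW R=BWOR D=YBYG L=GROO
Query: B face = GOYB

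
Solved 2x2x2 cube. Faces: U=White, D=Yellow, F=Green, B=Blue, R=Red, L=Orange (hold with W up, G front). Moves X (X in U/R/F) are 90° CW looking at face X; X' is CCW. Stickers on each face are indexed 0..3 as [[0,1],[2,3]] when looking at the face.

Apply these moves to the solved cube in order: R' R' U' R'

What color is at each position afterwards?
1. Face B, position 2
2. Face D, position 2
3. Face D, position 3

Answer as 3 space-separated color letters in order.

Answer: W Y B

Derivation:
After move 1 (R'): R=RRRR U=WBWB F=GWGW D=YGYG B=YBYB
After move 2 (R'): R=RRRR U=WYWY F=GBGB D=YWYW B=GBGB
After move 3 (U'): U=YYWW F=OOGB R=GBRR B=RRGB L=GBOO
After move 4 (R'): R=BRGR U=YGWR F=OYGW D=YOYB B=WRWB
Query 1: B[2] = W
Query 2: D[2] = Y
Query 3: D[3] = B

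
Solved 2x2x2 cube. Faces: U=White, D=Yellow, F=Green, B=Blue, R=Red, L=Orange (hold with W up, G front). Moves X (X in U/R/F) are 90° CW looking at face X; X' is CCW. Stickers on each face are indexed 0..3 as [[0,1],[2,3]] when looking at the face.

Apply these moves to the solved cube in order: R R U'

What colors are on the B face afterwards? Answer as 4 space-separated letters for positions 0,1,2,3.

Answer: R R G B

Derivation:
After move 1 (R): R=RRRR U=WGWG F=GYGY D=YBYB B=WBWB
After move 2 (R): R=RRRR U=WYWY F=GBGB D=YWYW B=GBGB
After move 3 (U'): U=YYWW F=OOGB R=GBRR B=RRGB L=GBOO
Query: B face = RRGB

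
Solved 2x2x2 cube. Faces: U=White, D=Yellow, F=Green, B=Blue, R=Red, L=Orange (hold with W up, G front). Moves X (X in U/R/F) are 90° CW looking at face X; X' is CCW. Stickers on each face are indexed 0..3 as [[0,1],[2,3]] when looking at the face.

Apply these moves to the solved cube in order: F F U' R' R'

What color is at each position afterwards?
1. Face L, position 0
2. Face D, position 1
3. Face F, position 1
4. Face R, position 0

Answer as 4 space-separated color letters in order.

After move 1 (F): F=GGGG U=WWOO R=WRWR D=RRYY L=OYOY
After move 2 (F): F=GGGG U=WWYY R=OROR D=WWYY L=OROR
After move 3 (U'): U=WYWY F=ORGG R=GGOR B=ORBB L=BBOR
After move 4 (R'): R=GRGO U=WBWO F=OYGY D=WRYG B=YRWB
After move 5 (R'): R=ROGG U=WWWY F=OBGO D=WYYY B=GRRB
Query 1: L[0] = B
Query 2: D[1] = Y
Query 3: F[1] = B
Query 4: R[0] = R

Answer: B Y B R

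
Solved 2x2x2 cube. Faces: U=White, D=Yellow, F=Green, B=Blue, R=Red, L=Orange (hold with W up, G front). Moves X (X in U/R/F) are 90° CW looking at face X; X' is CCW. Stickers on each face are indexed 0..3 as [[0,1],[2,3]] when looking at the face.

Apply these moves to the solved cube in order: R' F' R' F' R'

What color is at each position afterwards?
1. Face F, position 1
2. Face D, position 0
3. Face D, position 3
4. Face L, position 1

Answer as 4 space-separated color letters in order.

Answer: Y B G Y

Derivation:
After move 1 (R'): R=RRRR U=WBWB F=GWGW D=YGYG B=YBYB
After move 2 (F'): F=WWGG U=WBRR R=GRYR D=OOYG L=OBOW
After move 3 (R'): R=RRGY U=WYRY F=WBGR D=OWYG B=GBOB
After move 4 (F'): F=BRWG U=WYRG R=WROY D=BWYG L=OYOR
After move 5 (R'): R=RYWO U=WORG F=BYWG D=BRYG B=GBWB
Query 1: F[1] = Y
Query 2: D[0] = B
Query 3: D[3] = G
Query 4: L[1] = Y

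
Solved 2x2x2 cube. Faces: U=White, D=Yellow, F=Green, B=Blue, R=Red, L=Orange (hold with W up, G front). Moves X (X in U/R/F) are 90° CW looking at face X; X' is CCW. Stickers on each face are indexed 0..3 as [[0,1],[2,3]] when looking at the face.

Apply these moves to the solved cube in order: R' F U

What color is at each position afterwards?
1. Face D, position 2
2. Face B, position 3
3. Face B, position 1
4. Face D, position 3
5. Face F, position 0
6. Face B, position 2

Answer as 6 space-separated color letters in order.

After move 1 (R'): R=RRRR U=WBWB F=GWGW D=YGYG B=YBYB
After move 2 (F): F=GGWW U=WBOO R=WRBR D=RRYG L=OYOG
After move 3 (U): U=OWOB F=WRWW R=YBBR B=OYYB L=GGOG
Query 1: D[2] = Y
Query 2: B[3] = B
Query 3: B[1] = Y
Query 4: D[3] = G
Query 5: F[0] = W
Query 6: B[2] = Y

Answer: Y B Y G W Y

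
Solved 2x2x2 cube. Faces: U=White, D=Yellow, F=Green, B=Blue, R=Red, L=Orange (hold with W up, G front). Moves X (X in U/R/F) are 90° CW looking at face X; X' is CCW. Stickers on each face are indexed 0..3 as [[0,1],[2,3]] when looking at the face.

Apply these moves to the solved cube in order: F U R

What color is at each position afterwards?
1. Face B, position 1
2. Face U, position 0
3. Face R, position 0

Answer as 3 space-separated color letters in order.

After move 1 (F): F=GGGG U=WWOO R=WRWR D=RRYY L=OYOY
After move 2 (U): U=OWOW F=WRGG R=BBWR B=OYBB L=GGOY
After move 3 (R): R=WBRB U=OROG F=WRGY D=RBYO B=WYWB
Query 1: B[1] = Y
Query 2: U[0] = O
Query 3: R[0] = W

Answer: Y O W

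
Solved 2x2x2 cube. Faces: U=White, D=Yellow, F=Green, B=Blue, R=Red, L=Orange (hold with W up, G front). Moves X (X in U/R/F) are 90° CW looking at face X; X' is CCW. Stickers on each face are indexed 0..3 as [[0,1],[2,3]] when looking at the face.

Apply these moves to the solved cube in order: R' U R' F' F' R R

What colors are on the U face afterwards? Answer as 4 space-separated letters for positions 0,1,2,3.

After move 1 (R'): R=RRRR U=WBWB F=GWGW D=YGYG B=YBYB
After move 2 (U): U=WWBB F=RRGW R=YBRR B=OOYB L=GWOO
After move 3 (R'): R=BRYR U=WYBO F=RWGB D=YRYW B=GOGB
After move 4 (F'): F=WBRG U=WYBY R=RRYR D=WOYW L=GOOB
After move 5 (F'): F=BGWR U=WYRY R=ORWR D=OBYW L=GYOB
After move 6 (R): R=WORR U=WGRR F=BBWW D=OGYG B=YOYB
After move 7 (R): R=RWRO U=WBRW F=BGWG D=OYYY B=ROGB
Query: U face = WBRW

Answer: W B R W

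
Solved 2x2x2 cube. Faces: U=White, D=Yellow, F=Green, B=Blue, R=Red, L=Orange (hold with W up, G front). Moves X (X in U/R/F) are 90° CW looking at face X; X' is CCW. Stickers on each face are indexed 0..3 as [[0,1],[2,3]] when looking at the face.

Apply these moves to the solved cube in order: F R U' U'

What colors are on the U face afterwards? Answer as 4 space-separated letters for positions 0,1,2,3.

After move 1 (F): F=GGGG U=WWOO R=WRWR D=RRYY L=OYOY
After move 2 (R): R=WWRR U=WGOG F=GRGY D=RBYB B=OBWB
After move 3 (U'): U=GGWO F=OYGY R=GRRR B=WWWB L=OBOY
After move 4 (U'): U=GOGW F=OBGY R=OYRR B=GRWB L=WWOY
Query: U face = GOGW

Answer: G O G W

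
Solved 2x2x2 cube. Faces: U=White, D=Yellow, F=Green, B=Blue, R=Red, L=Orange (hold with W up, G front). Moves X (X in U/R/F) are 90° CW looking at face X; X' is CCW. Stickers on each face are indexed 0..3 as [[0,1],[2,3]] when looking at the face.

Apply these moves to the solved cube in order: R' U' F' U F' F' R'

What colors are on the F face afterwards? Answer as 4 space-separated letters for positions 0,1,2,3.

After move 1 (R'): R=RRRR U=WBWB F=GWGW D=YGYG B=YBYB
After move 2 (U'): U=BBWW F=OOGW R=GWRR B=RRYB L=YBOO
After move 3 (F'): F=OWOG U=BBGR R=GWYR D=BOYG L=YWOW
After move 4 (U): U=GBRB F=GWOG R=RRYR B=YWYB L=OWOW
After move 5 (F'): F=WGGO U=GBRY R=ORBR D=WWYG L=OBOR
After move 6 (F'): F=GOWG U=GBOB R=WRWR D=BRYG L=OYOR
After move 7 (R'): R=RRWW U=GYOY F=GBWB D=BOYG B=GWRB
Query: F face = GBWB

Answer: G B W B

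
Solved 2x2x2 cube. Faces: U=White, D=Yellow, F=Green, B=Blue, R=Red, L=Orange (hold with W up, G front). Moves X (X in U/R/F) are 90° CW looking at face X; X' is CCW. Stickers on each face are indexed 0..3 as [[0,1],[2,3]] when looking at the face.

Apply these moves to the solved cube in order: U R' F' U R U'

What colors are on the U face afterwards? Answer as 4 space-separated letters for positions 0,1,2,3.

After move 1 (U): U=WWWW F=RRGG R=BBRR B=OOBB L=GGOO
After move 2 (R'): R=BRBR U=WBWO F=RWGW D=YRYG B=YOYB
After move 3 (F'): F=WWRG U=WBBB R=RRYR D=GOYG L=GOOW
After move 4 (U): U=BWBB F=RRRG R=YOYR B=GOYB L=WWOW
After move 5 (R): R=YYRO U=BRBG F=RORG D=GYYG B=BOWB
After move 6 (U'): U=RGBB F=WWRG R=RORO B=YYWB L=BOOW
Query: U face = RGBB

Answer: R G B B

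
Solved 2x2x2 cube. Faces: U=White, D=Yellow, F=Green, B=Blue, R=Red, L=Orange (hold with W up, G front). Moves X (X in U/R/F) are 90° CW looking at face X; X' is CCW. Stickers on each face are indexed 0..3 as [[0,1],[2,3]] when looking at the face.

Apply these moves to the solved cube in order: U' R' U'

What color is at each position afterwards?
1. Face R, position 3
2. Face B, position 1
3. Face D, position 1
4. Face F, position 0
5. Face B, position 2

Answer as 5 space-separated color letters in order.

Answer: R R O B Y

Derivation:
After move 1 (U'): U=WWWW F=OOGG R=GGRR B=RRBB L=BBOO
After move 2 (R'): R=GRGR U=WBWR F=OWGW D=YOYG B=YRYB
After move 3 (U'): U=BRWW F=BBGW R=OWGR B=GRYB L=YROO
Query 1: R[3] = R
Query 2: B[1] = R
Query 3: D[1] = O
Query 4: F[0] = B
Query 5: B[2] = Y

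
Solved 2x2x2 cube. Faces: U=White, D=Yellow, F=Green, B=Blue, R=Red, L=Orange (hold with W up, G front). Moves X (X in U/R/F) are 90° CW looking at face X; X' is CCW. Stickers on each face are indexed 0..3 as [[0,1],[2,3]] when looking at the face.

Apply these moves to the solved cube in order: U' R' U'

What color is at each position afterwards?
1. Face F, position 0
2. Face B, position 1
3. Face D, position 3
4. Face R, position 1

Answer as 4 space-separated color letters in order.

Answer: B R G W

Derivation:
After move 1 (U'): U=WWWW F=OOGG R=GGRR B=RRBB L=BBOO
After move 2 (R'): R=GRGR U=WBWR F=OWGW D=YOYG B=YRYB
After move 3 (U'): U=BRWW F=BBGW R=OWGR B=GRYB L=YROO
Query 1: F[0] = B
Query 2: B[1] = R
Query 3: D[3] = G
Query 4: R[1] = W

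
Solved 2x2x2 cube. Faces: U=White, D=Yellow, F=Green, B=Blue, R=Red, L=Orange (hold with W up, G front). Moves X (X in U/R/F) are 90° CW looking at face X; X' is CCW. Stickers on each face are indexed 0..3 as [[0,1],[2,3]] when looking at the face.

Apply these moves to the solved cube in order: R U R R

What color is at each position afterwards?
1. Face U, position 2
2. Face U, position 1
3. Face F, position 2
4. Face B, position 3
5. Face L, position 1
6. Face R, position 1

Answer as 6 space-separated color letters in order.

Answer: G B G B Y R

Derivation:
After move 1 (R): R=RRRR U=WGWG F=GYGY D=YBYB B=WBWB
After move 2 (U): U=WWGG F=RRGY R=WBRR B=OOWB L=GYOO
After move 3 (R): R=RWRB U=WRGY F=RBGB D=YWYO B=GOWB
After move 4 (R): R=RRBW U=WBGB F=RWGO D=YWYG B=YORB
Query 1: U[2] = G
Query 2: U[1] = B
Query 3: F[2] = G
Query 4: B[3] = B
Query 5: L[1] = Y
Query 6: R[1] = R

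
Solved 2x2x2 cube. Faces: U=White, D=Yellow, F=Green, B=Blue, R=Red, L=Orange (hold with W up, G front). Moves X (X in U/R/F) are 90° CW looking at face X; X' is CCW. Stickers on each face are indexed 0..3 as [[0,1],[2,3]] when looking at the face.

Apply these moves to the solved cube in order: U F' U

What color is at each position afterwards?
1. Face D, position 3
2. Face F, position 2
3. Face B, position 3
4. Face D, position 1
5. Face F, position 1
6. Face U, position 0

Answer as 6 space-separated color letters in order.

Answer: Y R B O B B

Derivation:
After move 1 (U): U=WWWW F=RRGG R=BBRR B=OOBB L=GGOO
After move 2 (F'): F=RGRG U=WWBR R=YBYR D=GOYY L=GWOW
After move 3 (U): U=BWRW F=YBRG R=OOYR B=GWBB L=RGOW
Query 1: D[3] = Y
Query 2: F[2] = R
Query 3: B[3] = B
Query 4: D[1] = O
Query 5: F[1] = B
Query 6: U[0] = B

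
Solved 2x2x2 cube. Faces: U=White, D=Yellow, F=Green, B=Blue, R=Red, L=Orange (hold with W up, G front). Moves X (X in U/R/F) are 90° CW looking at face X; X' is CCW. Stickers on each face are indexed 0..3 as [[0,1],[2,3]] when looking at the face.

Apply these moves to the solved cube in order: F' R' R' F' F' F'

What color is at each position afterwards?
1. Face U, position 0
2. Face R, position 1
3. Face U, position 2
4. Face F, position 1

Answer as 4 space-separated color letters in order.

After move 1 (F'): F=GGGG U=WWRR R=YRYR D=OOYY L=OWOW
After move 2 (R'): R=RRYY U=WBRB F=GWGR D=OGYG B=YBOB
After move 3 (R'): R=RYRY U=WORY F=GBGB D=OWYR B=GBGB
After move 4 (F'): F=BBGG U=WORR R=WYOY D=WWYR L=OYOR
After move 5 (F'): F=BGBG U=WOWO R=WYWY D=YRYR L=OROR
After move 6 (F'): F=GGBB U=WOWW R=RYYY D=RRYR L=OOOW
Query 1: U[0] = W
Query 2: R[1] = Y
Query 3: U[2] = W
Query 4: F[1] = G

Answer: W Y W G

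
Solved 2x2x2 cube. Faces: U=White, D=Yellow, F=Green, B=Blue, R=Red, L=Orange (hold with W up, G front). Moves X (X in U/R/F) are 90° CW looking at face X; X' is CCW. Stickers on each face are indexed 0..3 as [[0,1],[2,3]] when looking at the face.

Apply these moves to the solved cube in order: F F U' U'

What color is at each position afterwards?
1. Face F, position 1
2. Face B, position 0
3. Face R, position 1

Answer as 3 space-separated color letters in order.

Answer: B G R

Derivation:
After move 1 (F): F=GGGG U=WWOO R=WRWR D=RRYY L=OYOY
After move 2 (F): F=GGGG U=WWYY R=OROR D=WWYY L=OROR
After move 3 (U'): U=WYWY F=ORGG R=GGOR B=ORBB L=BBOR
After move 4 (U'): U=YYWW F=BBGG R=OROR B=GGBB L=OROR
Query 1: F[1] = B
Query 2: B[0] = G
Query 3: R[1] = R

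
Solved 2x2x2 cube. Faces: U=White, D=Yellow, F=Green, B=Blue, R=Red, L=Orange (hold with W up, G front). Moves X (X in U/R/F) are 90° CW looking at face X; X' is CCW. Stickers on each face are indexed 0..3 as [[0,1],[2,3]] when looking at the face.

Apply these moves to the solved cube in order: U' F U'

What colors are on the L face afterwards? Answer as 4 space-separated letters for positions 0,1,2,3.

After move 1 (U'): U=WWWW F=OOGG R=GGRR B=RRBB L=BBOO
After move 2 (F): F=GOGO U=WWOB R=WGWR D=RGYY L=BYOY
After move 3 (U'): U=WBWO F=BYGO R=GOWR B=WGBB L=RROY
Query: L face = RROY

Answer: R R O Y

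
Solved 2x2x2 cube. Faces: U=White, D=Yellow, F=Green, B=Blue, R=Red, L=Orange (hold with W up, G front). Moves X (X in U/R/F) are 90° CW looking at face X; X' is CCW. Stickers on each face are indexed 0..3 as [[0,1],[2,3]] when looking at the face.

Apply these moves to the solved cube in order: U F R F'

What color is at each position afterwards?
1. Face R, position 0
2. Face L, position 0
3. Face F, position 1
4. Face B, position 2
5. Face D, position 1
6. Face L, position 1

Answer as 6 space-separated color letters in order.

Answer: B G Y W Y R

Derivation:
After move 1 (U): U=WWWW F=RRGG R=BBRR B=OOBB L=GGOO
After move 2 (F): F=GRGR U=WWOG R=WBWR D=RBYY L=GYOY
After move 3 (R): R=WWRB U=WROR F=GBGY D=RBYO B=GOWB
After move 4 (F'): F=BYGG U=WRWR R=BWRB D=YYYO L=GROO
Query 1: R[0] = B
Query 2: L[0] = G
Query 3: F[1] = Y
Query 4: B[2] = W
Query 5: D[1] = Y
Query 6: L[1] = R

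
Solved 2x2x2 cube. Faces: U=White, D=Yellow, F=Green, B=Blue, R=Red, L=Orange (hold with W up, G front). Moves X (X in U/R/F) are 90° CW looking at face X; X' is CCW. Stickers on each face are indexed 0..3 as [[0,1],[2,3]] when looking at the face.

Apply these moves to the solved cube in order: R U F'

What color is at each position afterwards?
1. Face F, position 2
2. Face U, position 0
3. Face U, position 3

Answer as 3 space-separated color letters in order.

Answer: R W R

Derivation:
After move 1 (R): R=RRRR U=WGWG F=GYGY D=YBYB B=WBWB
After move 2 (U): U=WWGG F=RRGY R=WBRR B=OOWB L=GYOO
After move 3 (F'): F=RYRG U=WWWR R=BBYR D=YOYB L=GGOG
Query 1: F[2] = R
Query 2: U[0] = W
Query 3: U[3] = R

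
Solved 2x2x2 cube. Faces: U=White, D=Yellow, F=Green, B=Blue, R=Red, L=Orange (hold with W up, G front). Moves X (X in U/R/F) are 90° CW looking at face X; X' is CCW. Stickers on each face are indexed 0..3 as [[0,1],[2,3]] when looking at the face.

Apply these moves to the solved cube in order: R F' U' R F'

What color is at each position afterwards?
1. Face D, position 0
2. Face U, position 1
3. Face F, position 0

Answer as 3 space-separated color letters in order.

Answer: B G O

Derivation:
After move 1 (R): R=RRRR U=WGWG F=GYGY D=YBYB B=WBWB
After move 2 (F'): F=YYGG U=WGRR R=BRYR D=OOYB L=OGOW
After move 3 (U'): U=GRWR F=OGGG R=YYYR B=BRWB L=WBOW
After move 4 (R): R=YYRY U=GGWG F=OOGB D=OWYB B=RRRB
After move 5 (F'): F=OBOG U=GGYR R=WYOY D=BWYB L=WGOW
Query 1: D[0] = B
Query 2: U[1] = G
Query 3: F[0] = O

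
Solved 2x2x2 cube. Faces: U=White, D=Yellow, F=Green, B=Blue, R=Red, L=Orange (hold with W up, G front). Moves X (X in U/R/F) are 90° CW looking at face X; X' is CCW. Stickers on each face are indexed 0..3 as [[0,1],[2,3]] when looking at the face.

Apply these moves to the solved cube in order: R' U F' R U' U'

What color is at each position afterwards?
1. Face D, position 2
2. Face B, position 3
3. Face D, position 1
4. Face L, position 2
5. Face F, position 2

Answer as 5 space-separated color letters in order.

Answer: Y B Y O R

Derivation:
After move 1 (R'): R=RRRR U=WBWB F=GWGW D=YGYG B=YBYB
After move 2 (U): U=WWBB F=RRGW R=YBRR B=OOYB L=GWOO
After move 3 (F'): F=RWRG U=WWYR R=GBYR D=WOYG L=GBOB
After move 4 (R): R=YGRB U=WWYG F=RORG D=WYYO B=ROWB
After move 5 (U'): U=WGWY F=GBRG R=RORB B=YGWB L=ROOB
After move 6 (U'): U=GYWW F=RORG R=GBRB B=ROWB L=YGOB
Query 1: D[2] = Y
Query 2: B[3] = B
Query 3: D[1] = Y
Query 4: L[2] = O
Query 5: F[2] = R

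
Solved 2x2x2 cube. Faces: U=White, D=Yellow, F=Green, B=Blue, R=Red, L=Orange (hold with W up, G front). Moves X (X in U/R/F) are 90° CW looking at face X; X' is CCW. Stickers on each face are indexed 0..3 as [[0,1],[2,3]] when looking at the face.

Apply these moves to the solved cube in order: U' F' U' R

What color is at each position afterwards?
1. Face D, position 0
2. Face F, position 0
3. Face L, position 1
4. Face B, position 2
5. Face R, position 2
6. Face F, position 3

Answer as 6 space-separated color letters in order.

Answer: B B R R R Y

Derivation:
After move 1 (U'): U=WWWW F=OOGG R=GGRR B=RRBB L=BBOO
After move 2 (F'): F=OGOG U=WWGR R=YGYR D=BOYY L=BWOW
After move 3 (U'): U=WRWG F=BWOG R=OGYR B=YGBB L=RROW
After move 4 (R): R=YORG U=WWWG F=BOOY D=BBYY B=GGRB
Query 1: D[0] = B
Query 2: F[0] = B
Query 3: L[1] = R
Query 4: B[2] = R
Query 5: R[2] = R
Query 6: F[3] = Y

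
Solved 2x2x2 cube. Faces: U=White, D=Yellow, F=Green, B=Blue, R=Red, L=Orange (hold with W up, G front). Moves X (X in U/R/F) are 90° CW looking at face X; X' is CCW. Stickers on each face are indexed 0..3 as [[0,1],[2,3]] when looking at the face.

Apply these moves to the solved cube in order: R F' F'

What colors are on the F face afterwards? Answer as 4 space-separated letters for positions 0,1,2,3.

After move 1 (R): R=RRRR U=WGWG F=GYGY D=YBYB B=WBWB
After move 2 (F'): F=YYGG U=WGRR R=BRYR D=OOYB L=OGOW
After move 3 (F'): F=YGYG U=WGBY R=OROR D=GWYB L=OROR
Query: F face = YGYG

Answer: Y G Y G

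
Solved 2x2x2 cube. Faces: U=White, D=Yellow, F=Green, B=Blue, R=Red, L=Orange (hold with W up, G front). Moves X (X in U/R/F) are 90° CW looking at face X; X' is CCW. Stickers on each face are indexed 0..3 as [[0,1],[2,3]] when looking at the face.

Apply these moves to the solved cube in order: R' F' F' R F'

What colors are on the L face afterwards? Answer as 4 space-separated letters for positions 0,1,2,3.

Answer: O G O G

Derivation:
After move 1 (R'): R=RRRR U=WBWB F=GWGW D=YGYG B=YBYB
After move 2 (F'): F=WWGG U=WBRR R=GRYR D=OOYG L=OBOW
After move 3 (F'): F=WGWG U=WBGY R=OROR D=BWYG L=OROR
After move 4 (R): R=OORR U=WGGG F=WWWG D=BYYY B=YBBB
After move 5 (F'): F=WGWW U=WGOR R=YOBR D=RRYY L=OGOG
Query: L face = OGOG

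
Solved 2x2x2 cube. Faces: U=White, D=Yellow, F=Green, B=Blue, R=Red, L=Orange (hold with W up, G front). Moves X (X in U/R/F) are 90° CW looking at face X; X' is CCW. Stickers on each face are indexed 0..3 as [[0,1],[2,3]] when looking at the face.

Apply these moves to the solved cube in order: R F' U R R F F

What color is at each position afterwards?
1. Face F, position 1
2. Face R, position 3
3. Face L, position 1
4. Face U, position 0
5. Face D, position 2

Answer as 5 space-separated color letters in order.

After move 1 (R): R=RRRR U=WGWG F=GYGY D=YBYB B=WBWB
After move 2 (F'): F=YYGG U=WGRR R=BRYR D=OOYB L=OGOW
After move 3 (U): U=RWRG F=BRGG R=WBYR B=OGWB L=YYOW
After move 4 (R): R=YWRB U=RRRG F=BOGB D=OWYO B=GGWB
After move 5 (R): R=RYBW U=RORB F=BWGO D=OWYG B=GGRB
After move 6 (F): F=GBOW U=ROWY R=RYBW D=BRYG L=YOOW
After move 7 (F): F=OGWB U=ROWO R=WYYW D=BRYG L=YBOR
Query 1: F[1] = G
Query 2: R[3] = W
Query 3: L[1] = B
Query 4: U[0] = R
Query 5: D[2] = Y

Answer: G W B R Y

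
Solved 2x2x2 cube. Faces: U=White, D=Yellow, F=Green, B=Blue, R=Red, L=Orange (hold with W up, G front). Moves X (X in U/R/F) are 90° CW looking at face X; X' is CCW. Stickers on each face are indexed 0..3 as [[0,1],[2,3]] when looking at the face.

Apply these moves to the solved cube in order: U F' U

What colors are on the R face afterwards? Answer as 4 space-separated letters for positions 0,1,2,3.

After move 1 (U): U=WWWW F=RRGG R=BBRR B=OOBB L=GGOO
After move 2 (F'): F=RGRG U=WWBR R=YBYR D=GOYY L=GWOW
After move 3 (U): U=BWRW F=YBRG R=OOYR B=GWBB L=RGOW
Query: R face = OOYR

Answer: O O Y R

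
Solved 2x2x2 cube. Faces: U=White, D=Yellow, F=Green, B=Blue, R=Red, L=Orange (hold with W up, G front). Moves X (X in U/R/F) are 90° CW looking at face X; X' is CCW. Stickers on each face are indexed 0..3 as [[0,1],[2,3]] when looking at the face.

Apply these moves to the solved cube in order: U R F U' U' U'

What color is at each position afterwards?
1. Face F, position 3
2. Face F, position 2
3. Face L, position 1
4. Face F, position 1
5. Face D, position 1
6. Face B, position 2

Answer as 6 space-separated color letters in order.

After move 1 (U): U=WWWW F=RRGG R=BBRR B=OOBB L=GGOO
After move 2 (R): R=RBRB U=WRWG F=RYGY D=YBYO B=WOWB
After move 3 (F): F=GRYY U=WROG R=WBGB D=RRYO L=GYOB
After move 4 (U'): U=RGWO F=GYYY R=GRGB B=WBWB L=WOOB
After move 5 (U'): U=GORW F=WOYY R=GYGB B=GRWB L=WBOB
After move 6 (U'): U=OWGR F=WBYY R=WOGB B=GYWB L=GROB
Query 1: F[3] = Y
Query 2: F[2] = Y
Query 3: L[1] = R
Query 4: F[1] = B
Query 5: D[1] = R
Query 6: B[2] = W

Answer: Y Y R B R W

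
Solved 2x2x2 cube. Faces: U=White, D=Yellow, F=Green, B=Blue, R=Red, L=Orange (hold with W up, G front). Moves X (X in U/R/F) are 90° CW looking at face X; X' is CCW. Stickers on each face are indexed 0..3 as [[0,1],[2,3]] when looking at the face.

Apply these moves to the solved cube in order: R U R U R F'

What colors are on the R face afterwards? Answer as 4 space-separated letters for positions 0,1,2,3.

Answer: W G Y O

Derivation:
After move 1 (R): R=RRRR U=WGWG F=GYGY D=YBYB B=WBWB
After move 2 (U): U=WWGG F=RRGY R=WBRR B=OOWB L=GYOO
After move 3 (R): R=RWRB U=WRGY F=RBGB D=YWYO B=GOWB
After move 4 (U): U=GWYR F=RWGB R=GORB B=GYWB L=RBOO
After move 5 (R): R=RGBO U=GWYB F=RWGO D=YWYG B=RYWB
After move 6 (F'): F=WORG U=GWRB R=WGYO D=BOYG L=RBOY
Query: R face = WGYO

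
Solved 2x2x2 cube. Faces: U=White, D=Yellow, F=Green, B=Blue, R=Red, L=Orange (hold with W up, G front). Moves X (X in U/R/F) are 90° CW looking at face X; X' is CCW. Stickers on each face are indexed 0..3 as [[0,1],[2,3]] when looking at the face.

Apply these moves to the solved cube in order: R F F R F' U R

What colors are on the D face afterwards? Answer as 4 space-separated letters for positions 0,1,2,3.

After move 1 (R): R=RRRR U=WGWG F=GYGY D=YBYB B=WBWB
After move 2 (F): F=GGYY U=WGOO R=WRGR D=RRYB L=OYOB
After move 3 (F): F=YGYG U=WGBY R=OROR D=GWYB L=OROR
After move 4 (R): R=OORR U=WGBG F=YWYB D=GWYW B=YBGB
After move 5 (F'): F=WBYY U=WGOR R=WOGR D=RRYW L=OGOB
After move 6 (U): U=OWRG F=WOYY R=YBGR B=OGGB L=WBOB
After move 7 (R): R=GYRB U=OORY F=WRYW D=RGYO B=GGWB
Query: D face = RGYO

Answer: R G Y O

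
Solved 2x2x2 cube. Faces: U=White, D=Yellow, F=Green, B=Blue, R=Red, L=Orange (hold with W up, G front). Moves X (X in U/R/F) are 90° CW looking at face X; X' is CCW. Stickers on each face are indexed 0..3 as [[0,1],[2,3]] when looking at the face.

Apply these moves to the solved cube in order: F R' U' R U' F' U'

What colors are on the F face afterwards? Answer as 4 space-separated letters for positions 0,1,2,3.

Answer: O W Y G

Derivation:
After move 1 (F): F=GGGG U=WWOO R=WRWR D=RRYY L=OYOY
After move 2 (R'): R=RRWW U=WBOB F=GWGO D=RGYG B=YBRB
After move 3 (U'): U=BBWO F=OYGO R=GWWW B=RRRB L=YBOY
After move 4 (R): R=WGWW U=BYWO F=OGGG D=RRYR B=ORBB
After move 5 (U'): U=YOBW F=YBGG R=OGWW B=WGBB L=OROY
After move 6 (F'): F=BGYG U=YOOW R=RGRW D=RYYR L=OWOB
After move 7 (U'): U=OWYO F=OWYG R=BGRW B=RGBB L=WGOB
Query: F face = OWYG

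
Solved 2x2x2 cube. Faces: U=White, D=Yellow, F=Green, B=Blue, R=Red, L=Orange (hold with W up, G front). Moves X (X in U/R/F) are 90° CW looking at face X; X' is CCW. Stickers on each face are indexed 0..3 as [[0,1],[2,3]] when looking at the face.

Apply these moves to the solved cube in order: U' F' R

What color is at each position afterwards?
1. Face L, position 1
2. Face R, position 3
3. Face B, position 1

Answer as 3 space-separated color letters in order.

Answer: W G R

Derivation:
After move 1 (U'): U=WWWW F=OOGG R=GGRR B=RRBB L=BBOO
After move 2 (F'): F=OGOG U=WWGR R=YGYR D=BOYY L=BWOW
After move 3 (R): R=YYRG U=WGGG F=OOOY D=BBYR B=RRWB
Query 1: L[1] = W
Query 2: R[3] = G
Query 3: B[1] = R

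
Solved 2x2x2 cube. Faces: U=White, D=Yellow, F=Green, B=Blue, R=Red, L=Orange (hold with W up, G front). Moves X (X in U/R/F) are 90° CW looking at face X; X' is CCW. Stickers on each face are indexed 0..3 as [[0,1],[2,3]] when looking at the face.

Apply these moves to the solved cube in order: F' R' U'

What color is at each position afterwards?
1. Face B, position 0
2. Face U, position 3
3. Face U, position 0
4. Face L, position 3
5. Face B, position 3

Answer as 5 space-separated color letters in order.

Answer: R R B W B

Derivation:
After move 1 (F'): F=GGGG U=WWRR R=YRYR D=OOYY L=OWOW
After move 2 (R'): R=RRYY U=WBRB F=GWGR D=OGYG B=YBOB
After move 3 (U'): U=BBWR F=OWGR R=GWYY B=RROB L=YBOW
Query 1: B[0] = R
Query 2: U[3] = R
Query 3: U[0] = B
Query 4: L[3] = W
Query 5: B[3] = B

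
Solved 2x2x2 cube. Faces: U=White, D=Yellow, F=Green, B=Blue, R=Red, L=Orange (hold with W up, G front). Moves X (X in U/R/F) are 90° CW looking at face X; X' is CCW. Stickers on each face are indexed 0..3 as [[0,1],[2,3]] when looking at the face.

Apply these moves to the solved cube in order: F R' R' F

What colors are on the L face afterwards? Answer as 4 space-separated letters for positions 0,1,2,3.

After move 1 (F): F=GGGG U=WWOO R=WRWR D=RRYY L=OYOY
After move 2 (R'): R=RRWW U=WBOB F=GWGO D=RGYG B=YBRB
After move 3 (R'): R=RWRW U=WROY F=GBGB D=RWYO B=GBGB
After move 4 (F): F=GGBB U=WRYY R=OWYW D=RRYO L=OROW
Query: L face = OROW

Answer: O R O W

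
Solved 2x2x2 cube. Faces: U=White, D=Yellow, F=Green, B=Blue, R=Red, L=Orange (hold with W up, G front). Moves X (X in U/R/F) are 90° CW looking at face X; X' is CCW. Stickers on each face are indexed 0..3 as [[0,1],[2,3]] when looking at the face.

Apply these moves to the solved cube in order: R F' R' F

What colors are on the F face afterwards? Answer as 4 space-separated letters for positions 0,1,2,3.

After move 1 (R): R=RRRR U=WGWG F=GYGY D=YBYB B=WBWB
After move 2 (F'): F=YYGG U=WGRR R=BRYR D=OOYB L=OGOW
After move 3 (R'): R=RRBY U=WWRW F=YGGR D=OYYG B=BBOB
After move 4 (F): F=GYRG U=WWWG R=RRWY D=BRYG L=OOOY
Query: F face = GYRG

Answer: G Y R G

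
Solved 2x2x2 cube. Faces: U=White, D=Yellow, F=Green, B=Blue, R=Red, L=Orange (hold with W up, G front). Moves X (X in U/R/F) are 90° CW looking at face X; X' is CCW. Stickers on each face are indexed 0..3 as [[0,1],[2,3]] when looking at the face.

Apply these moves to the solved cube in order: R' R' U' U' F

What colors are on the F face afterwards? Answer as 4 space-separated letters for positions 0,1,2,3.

Answer: G G B B

Derivation:
After move 1 (R'): R=RRRR U=WBWB F=GWGW D=YGYG B=YBYB
After move 2 (R'): R=RRRR U=WYWY F=GBGB D=YWYW B=GBGB
After move 3 (U'): U=YYWW F=OOGB R=GBRR B=RRGB L=GBOO
After move 4 (U'): U=YWYW F=GBGB R=OORR B=GBGB L=RROO
After move 5 (F): F=GGBB U=YWOR R=YOWR D=ROYW L=RYOW
Query: F face = GGBB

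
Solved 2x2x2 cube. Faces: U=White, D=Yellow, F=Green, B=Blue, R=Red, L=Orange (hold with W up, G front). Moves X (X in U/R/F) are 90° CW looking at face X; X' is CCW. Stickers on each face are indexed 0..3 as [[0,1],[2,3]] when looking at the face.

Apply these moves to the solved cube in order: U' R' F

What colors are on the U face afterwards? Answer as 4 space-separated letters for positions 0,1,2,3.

After move 1 (U'): U=WWWW F=OOGG R=GGRR B=RRBB L=BBOO
After move 2 (R'): R=GRGR U=WBWR F=OWGW D=YOYG B=YRYB
After move 3 (F): F=GOWW U=WBOB R=WRRR D=GGYG L=BYOO
Query: U face = WBOB

Answer: W B O B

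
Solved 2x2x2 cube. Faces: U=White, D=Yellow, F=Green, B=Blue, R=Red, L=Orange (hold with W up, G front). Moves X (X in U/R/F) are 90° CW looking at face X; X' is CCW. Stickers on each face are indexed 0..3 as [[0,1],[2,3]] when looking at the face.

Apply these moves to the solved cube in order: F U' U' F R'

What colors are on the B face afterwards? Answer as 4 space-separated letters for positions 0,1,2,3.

Answer: Y G O B

Derivation:
After move 1 (F): F=GGGG U=WWOO R=WRWR D=RRYY L=OYOY
After move 2 (U'): U=WOWO F=OYGG R=GGWR B=WRBB L=BBOY
After move 3 (U'): U=OOWW F=BBGG R=OYWR B=GGBB L=WROY
After move 4 (F): F=GBGB U=OOYR R=WYWR D=WOYY L=WROR
After move 5 (R'): R=YRWW U=OBYG F=GOGR D=WBYB B=YGOB
Query: B face = YGOB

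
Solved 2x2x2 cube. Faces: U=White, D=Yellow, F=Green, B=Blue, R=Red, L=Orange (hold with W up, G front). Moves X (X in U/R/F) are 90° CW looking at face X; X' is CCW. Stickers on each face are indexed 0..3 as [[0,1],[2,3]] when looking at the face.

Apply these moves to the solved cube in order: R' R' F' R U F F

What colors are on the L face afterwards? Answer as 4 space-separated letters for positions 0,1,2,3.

Answer: B R O R

Derivation:
After move 1 (R'): R=RRRR U=WBWB F=GWGW D=YGYG B=YBYB
After move 2 (R'): R=RRRR U=WYWY F=GBGB D=YWYW B=GBGB
After move 3 (F'): F=BBGG U=WYRR R=WRYR D=OOYW L=OYOW
After move 4 (R): R=YWRR U=WBRG F=BOGW D=OGYG B=RBYB
After move 5 (U): U=RWGB F=YWGW R=RBRR B=OYYB L=BOOW
After move 6 (F): F=GYWW U=RWWO R=GBBR D=RRYG L=BOOG
After move 7 (F): F=WGWY U=RWGO R=WBOR D=BGYG L=BROR
Query: L face = BROR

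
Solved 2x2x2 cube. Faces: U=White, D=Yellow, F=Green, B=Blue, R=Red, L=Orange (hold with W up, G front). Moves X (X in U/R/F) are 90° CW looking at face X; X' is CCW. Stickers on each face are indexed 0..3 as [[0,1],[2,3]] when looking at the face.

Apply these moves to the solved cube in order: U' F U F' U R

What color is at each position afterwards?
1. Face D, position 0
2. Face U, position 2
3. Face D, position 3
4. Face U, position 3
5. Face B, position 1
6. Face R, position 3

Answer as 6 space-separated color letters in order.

After move 1 (U'): U=WWWW F=OOGG R=GGRR B=RRBB L=BBOO
After move 2 (F): F=GOGO U=WWOB R=WGWR D=RGYY L=BYOY
After move 3 (U): U=OWBW F=WGGO R=RRWR B=BYBB L=GOOY
After move 4 (F'): F=GOWG U=OWRW R=GRRR D=OYYY L=GWOB
After move 5 (U): U=ROWW F=GRWG R=BYRR B=GWBB L=GOOB
After move 6 (R): R=RBRY U=RRWG F=GYWY D=OBYG B=WWOB
Query 1: D[0] = O
Query 2: U[2] = W
Query 3: D[3] = G
Query 4: U[3] = G
Query 5: B[1] = W
Query 6: R[3] = Y

Answer: O W G G W Y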